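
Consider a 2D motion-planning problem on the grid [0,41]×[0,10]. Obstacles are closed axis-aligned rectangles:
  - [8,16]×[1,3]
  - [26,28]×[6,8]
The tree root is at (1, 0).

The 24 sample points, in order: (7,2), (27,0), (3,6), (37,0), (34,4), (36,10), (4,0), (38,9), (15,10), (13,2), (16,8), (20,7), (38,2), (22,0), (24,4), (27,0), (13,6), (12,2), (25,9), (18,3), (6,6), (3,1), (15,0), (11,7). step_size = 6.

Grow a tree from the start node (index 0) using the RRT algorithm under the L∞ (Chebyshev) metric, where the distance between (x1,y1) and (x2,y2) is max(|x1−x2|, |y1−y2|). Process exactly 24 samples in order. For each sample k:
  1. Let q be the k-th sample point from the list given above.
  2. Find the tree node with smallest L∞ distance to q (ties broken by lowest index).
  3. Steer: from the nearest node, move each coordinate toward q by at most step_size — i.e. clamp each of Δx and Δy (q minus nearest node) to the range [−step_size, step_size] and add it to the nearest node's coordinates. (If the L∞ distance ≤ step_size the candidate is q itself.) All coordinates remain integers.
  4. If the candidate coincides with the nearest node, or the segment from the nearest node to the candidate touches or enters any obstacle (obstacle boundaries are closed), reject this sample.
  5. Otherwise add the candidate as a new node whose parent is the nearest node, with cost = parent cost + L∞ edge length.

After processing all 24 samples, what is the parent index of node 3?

Parent of node 3: 0

1. q=(7,2) nearest=0 d=6 new=(7,2) → add node 1 parent=0 cost=6
2. q=(27,0) nearest=1 d=20 new=(13,0) → blocked by [8,16]×[1,3], reject
3. q=(3,6) nearest=1 d=4 new=(3,6) → add node 2 parent=1 cost=10
4. q=(37,0) nearest=1 d=30 new=(13,0) → blocked by [8,16]×[1,3], reject
5. q=(34,4) nearest=1 d=27 new=(13,4) → blocked by [8,16]×[1,3], reject
6. q=(36,10) nearest=1 d=29 new=(13,8) → blocked by [8,16]×[1,3], reject
7. q=(4,0) nearest=0 d=3 new=(4,0) → add node 3 parent=0 cost=3
8. q=(38,9) nearest=1 d=31 new=(13,8) → blocked by [8,16]×[1,3], reject
9. q=(15,10) nearest=1 d=8 new=(13,8) → blocked by [8,16]×[1,3], reject
10. q=(13,2) nearest=1 d=6 new=(13,2) → blocked by [8,16]×[1,3], reject
11. q=(16,8) nearest=1 d=9 new=(13,8) → blocked by [8,16]×[1,3], reject
12. q=(20,7) nearest=1 d=13 new=(13,7) → blocked by [8,16]×[1,3], reject
13. q=(38,2) nearest=1 d=31 new=(13,2) → blocked by [8,16]×[1,3], reject
14. q=(22,0) nearest=1 d=15 new=(13,0) → blocked by [8,16]×[1,3], reject
15. q=(24,4) nearest=1 d=17 new=(13,4) → blocked by [8,16]×[1,3], reject
16. q=(27,0) nearest=1 d=20 new=(13,0) → blocked by [8,16]×[1,3], reject
17. q=(13,6) nearest=1 d=6 new=(13,6) → blocked by [8,16]×[1,3], reject
18. q=(12,2) nearest=1 d=5 new=(12,2) → blocked by [8,16]×[1,3], reject
19. q=(25,9) nearest=1 d=18 new=(13,8) → blocked by [8,16]×[1,3], reject
20. q=(18,3) nearest=1 d=11 new=(13,3) → blocked by [8,16]×[1,3], reject
21. q=(6,6) nearest=2 d=3 new=(6,6) → add node 4 parent=2 cost=13
22. q=(3,1) nearest=3 d=1 new=(3,1) → add node 5 parent=3 cost=4
23. q=(15,0) nearest=1 d=8 new=(13,0) → blocked by [8,16]×[1,3], reject
24. q=(11,7) nearest=1 d=5 new=(11,7) → add node 6 parent=1 cost=11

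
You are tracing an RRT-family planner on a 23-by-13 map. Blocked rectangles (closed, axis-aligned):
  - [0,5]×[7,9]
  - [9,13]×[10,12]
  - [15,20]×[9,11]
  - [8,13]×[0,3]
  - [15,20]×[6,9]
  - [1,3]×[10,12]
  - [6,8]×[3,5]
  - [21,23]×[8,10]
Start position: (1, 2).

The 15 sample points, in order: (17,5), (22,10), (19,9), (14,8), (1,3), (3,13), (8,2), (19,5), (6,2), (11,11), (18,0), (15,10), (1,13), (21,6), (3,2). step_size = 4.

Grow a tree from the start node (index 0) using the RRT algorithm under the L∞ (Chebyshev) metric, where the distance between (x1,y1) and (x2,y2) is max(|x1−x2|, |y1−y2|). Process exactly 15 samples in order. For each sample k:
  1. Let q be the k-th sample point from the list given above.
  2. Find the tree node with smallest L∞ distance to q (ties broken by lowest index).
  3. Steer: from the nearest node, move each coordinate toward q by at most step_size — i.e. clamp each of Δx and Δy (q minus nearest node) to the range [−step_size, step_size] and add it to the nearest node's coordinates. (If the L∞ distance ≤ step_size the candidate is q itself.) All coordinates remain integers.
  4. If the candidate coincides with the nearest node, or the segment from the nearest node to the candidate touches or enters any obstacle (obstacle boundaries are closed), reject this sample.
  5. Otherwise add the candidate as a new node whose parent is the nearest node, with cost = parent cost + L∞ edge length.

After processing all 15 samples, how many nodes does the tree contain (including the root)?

1. q=(17,5) nearest=0 d=16 new=(5,5) → add node 1 parent=0 cost=4
2. q=(22,10) nearest=1 d=17 new=(9,9) → add node 2 parent=1 cost=8
3. q=(19,9) nearest=2 d=10 new=(13,9) → add node 3 parent=2 cost=12
4. q=(14,8) nearest=3 d=1 new=(14,8) → add node 4 parent=3 cost=13
5. q=(1,3) nearest=0 d=1 new=(1,3) → add node 5 parent=0 cost=1
6. q=(3,13) nearest=2 d=6 new=(5,13) → add node 6 parent=2 cost=12
7. q=(8,2) nearest=1 d=3 new=(8,2) → blocked by [8,13]×[0,3], reject
8. q=(19,5) nearest=4 d=5 new=(18,5) → blocked by [15,20]×[6,9], reject
9. q=(6,2) nearest=1 d=3 new=(6,2) → add node 7 parent=1 cost=7
10. q=(11,11) nearest=2 d=2 new=(11,11) → blocked by [9,13]×[10,12], reject
11. q=(18,0) nearest=4 d=8 new=(18,4) → blocked by [15,20]×[6,9], reject
12. q=(15,10) nearest=3 d=2 new=(15,10) → blocked by [15,20]×[9,11], reject
13. q=(1,13) nearest=6 d=4 new=(1,13) → add node 8 parent=6 cost=16
14. q=(21,6) nearest=4 d=7 new=(18,6) → blocked by [15,20]×[6,9], reject
15. q=(3,2) nearest=0 d=2 new=(3,2) → add node 9 parent=0 cost=2

Node count: 10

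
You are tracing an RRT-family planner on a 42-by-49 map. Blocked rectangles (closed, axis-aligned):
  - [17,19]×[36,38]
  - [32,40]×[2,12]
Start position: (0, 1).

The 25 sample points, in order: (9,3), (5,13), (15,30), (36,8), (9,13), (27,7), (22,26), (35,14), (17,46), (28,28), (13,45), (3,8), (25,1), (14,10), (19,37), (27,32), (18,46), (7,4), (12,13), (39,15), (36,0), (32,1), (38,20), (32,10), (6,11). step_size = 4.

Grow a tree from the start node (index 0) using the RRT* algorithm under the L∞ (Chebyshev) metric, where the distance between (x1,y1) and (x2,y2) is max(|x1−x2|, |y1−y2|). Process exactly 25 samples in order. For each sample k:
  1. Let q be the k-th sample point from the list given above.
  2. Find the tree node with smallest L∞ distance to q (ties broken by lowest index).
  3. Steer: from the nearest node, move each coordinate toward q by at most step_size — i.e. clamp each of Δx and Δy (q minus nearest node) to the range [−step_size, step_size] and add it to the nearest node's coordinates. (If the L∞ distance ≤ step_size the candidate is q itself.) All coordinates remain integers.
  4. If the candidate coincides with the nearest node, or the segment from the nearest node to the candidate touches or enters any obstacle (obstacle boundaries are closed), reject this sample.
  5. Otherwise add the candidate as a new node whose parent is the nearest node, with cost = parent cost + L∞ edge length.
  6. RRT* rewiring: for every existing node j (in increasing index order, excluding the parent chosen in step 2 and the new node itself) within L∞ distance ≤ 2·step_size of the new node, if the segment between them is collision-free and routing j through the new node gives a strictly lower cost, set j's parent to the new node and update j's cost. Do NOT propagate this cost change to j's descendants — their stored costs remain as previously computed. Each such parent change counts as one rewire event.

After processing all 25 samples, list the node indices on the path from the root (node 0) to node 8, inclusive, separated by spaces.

1. q=(9,3) nearest=0 d=9 new=(4,3) → add node 1 parent=0 cost=4
2. q=(5,13) nearest=1 d=10 new=(5,7) → add node 2 parent=1 cost=8
3. q=(15,30) nearest=2 d=23 new=(9,11) → add node 3 parent=2 cost=12
4. q=(36,8) nearest=3 d=27 new=(13,8) → add node 4 parent=3 cost=16
5. q=(9,13) nearest=3 d=2 new=(9,13) → add node 5 parent=3 cost=14
6. q=(27,7) nearest=4 d=14 new=(17,7) → add node 6 parent=4 cost=20
7. q=(22,26) nearest=5 d=13 new=(13,17) → add node 7 parent=5 cost=18
8. q=(35,14) nearest=6 d=18 new=(21,11) → add node 8 parent=6 cost=24
9. q=(17,46) nearest=7 d=29 new=(17,21) → add node 9 parent=7 cost=22
10. q=(28,28) nearest=9 d=11 new=(21,25) → add node 10 parent=9 cost=26
11. q=(13,45) nearest=10 d=20 new=(17,29) → add node 11 parent=10 cost=30
12. q=(3,8) nearest=2 d=2 new=(3,8) → add node 12 parent=2 cost=10
13. q=(25,1) nearest=6 d=8 new=(21,3) → add node 13 parent=6 cost=24
14. q=(14,10) nearest=4 d=2 new=(14,10) → add node 14 parent=4 cost=18
15. q=(19,37) nearest=11 d=8 new=(19,33) → add node 15 parent=11 cost=34
16. q=(27,32) nearest=10 d=7 new=(25,29) → add node 16 parent=10 cost=30
17. q=(18,46) nearest=15 d=13 new=(18,37) → blocked by [17,19]×[36,38], reject
18. q=(7,4) nearest=1 d=3 new=(7,4) → add node 17 parent=1 cost=7; rewire 4→17 (13<16); rewire 14→17 (14<18)
19. q=(12,13) nearest=3 d=3 new=(12,13) → add node 18 parent=3 cost=15
20. q=(39,15) nearest=16 d=14 new=(29,25) → add node 19 parent=16 cost=34
21. q=(36,0) nearest=8 d=15 new=(25,7) → add node 20 parent=8 cost=28
22. q=(32,1) nearest=20 d=7 new=(29,3) → add node 21 parent=20 cost=32
23. q=(38,20) nearest=19 d=9 new=(33,21) → add node 22 parent=19 cost=38
24. q=(32,10) nearest=20 d=7 new=(29,10) → add node 23 parent=20 cost=32
25. q=(6,11) nearest=3 d=3 new=(6,11) → add node 24 parent=3 cost=15

Path: 0 1 17 4 6 8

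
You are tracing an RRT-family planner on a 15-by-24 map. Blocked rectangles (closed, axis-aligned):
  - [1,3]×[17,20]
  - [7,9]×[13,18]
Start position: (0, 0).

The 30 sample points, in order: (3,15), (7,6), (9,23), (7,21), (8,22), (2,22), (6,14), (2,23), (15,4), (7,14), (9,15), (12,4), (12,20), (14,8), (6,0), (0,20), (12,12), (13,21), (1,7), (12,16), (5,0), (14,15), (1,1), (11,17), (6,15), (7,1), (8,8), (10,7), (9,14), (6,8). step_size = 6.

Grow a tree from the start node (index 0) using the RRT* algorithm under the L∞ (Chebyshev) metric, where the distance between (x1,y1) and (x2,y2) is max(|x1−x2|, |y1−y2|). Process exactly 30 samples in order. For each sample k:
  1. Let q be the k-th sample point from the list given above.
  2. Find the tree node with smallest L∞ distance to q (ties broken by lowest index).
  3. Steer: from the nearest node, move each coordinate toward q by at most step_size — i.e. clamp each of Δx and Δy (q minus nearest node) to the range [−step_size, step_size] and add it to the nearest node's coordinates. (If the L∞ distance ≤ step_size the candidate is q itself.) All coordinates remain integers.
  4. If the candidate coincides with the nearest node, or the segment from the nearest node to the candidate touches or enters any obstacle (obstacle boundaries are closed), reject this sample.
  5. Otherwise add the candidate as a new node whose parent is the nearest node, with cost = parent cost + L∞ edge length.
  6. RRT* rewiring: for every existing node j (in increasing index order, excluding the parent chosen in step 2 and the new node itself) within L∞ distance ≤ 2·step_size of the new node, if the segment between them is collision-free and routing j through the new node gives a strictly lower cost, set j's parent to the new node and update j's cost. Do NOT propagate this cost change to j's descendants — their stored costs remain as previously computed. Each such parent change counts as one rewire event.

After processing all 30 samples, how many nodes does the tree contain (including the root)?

Node count: 21

1. q=(3,15) nearest=0 d=15 new=(3,6) → add node 1 parent=0 cost=6
2. q=(7,6) nearest=1 d=4 new=(7,6) → add node 2 parent=1 cost=10
3. q=(9,23) nearest=1 d=17 new=(9,12) → add node 3 parent=1 cost=12
4. q=(7,21) nearest=3 d=9 new=(7,18) → blocked by [7,9]×[13,18], reject
5. q=(8,22) nearest=3 d=10 new=(8,18) → blocked by [7,9]×[13,18], reject
6. q=(2,22) nearest=3 d=10 new=(3,18) → blocked by [1,3]×[17,20], reject
7. q=(6,14) nearest=3 d=3 new=(6,14) → blocked by [7,9]×[13,18], reject
8. q=(2,23) nearest=3 d=11 new=(3,18) → blocked by [1,3]×[17,20], reject
9. q=(15,4) nearest=2 d=8 new=(13,4) → add node 4 parent=2 cost=16
10. q=(7,14) nearest=3 d=2 new=(7,14) → blocked by [7,9]×[13,18], reject
11. q=(9,15) nearest=3 d=3 new=(9,15) → blocked by [7,9]×[13,18], reject
12. q=(12,4) nearest=4 d=1 new=(12,4) → add node 5 parent=4 cost=17
13. q=(12,20) nearest=3 d=8 new=(12,18) → add node 6 parent=3 cost=18
14. q=(14,8) nearest=4 d=4 new=(14,8) → add node 7 parent=4 cost=20
15. q=(6,0) nearest=0 d=6 new=(6,0) → add node 8 parent=0 cost=6; rewire 4→8 (13<16); rewire 5→8 (12<17); rewire 7→8 (14<20)
16. q=(0,20) nearest=3 d=9 new=(3,18) → blocked by [1,3]×[17,20], reject
17. q=(12,12) nearest=3 d=3 new=(12,12) → add node 9 parent=3 cost=15
18. q=(13,21) nearest=6 d=3 new=(13,21) → add node 10 parent=6 cost=21
19. q=(1,7) nearest=1 d=2 new=(1,7) → add node 11 parent=1 cost=8
20. q=(12,16) nearest=6 d=2 new=(12,16) → add node 12 parent=6 cost=20
21. q=(5,0) nearest=8 d=1 new=(5,0) → add node 13 parent=8 cost=7
22. q=(14,15) nearest=12 d=2 new=(14,15) → add node 14 parent=12 cost=22
23. q=(1,1) nearest=0 d=1 new=(1,1) → add node 15 parent=0 cost=1; rewire 2→15 (7<10); rewire 9→15 (12<15); rewire 11→15 (7<8); rewire 13→15 (5<7)
24. q=(11,17) nearest=6 d=1 new=(11,17) → add node 16 parent=6 cost=19
25. q=(6,15) nearest=3 d=3 new=(6,15) → blocked by [7,9]×[13,18], reject
26. q=(7,1) nearest=8 d=1 new=(7,1) → add node 17 parent=8 cost=7
27. q=(8,8) nearest=2 d=2 new=(8,8) → add node 18 parent=2 cost=9; rewire 12→18 (17<20); rewire 14→18 (16<22); rewire 16→18 (18<19)
28. q=(10,7) nearest=18 d=2 new=(10,7) → add node 19 parent=18 cost=11
29. q=(9,14) nearest=3 d=2 new=(9,14) → blocked by [7,9]×[13,18], reject
30. q=(6,8) nearest=2 d=2 new=(6,8) → add node 20 parent=2 cost=9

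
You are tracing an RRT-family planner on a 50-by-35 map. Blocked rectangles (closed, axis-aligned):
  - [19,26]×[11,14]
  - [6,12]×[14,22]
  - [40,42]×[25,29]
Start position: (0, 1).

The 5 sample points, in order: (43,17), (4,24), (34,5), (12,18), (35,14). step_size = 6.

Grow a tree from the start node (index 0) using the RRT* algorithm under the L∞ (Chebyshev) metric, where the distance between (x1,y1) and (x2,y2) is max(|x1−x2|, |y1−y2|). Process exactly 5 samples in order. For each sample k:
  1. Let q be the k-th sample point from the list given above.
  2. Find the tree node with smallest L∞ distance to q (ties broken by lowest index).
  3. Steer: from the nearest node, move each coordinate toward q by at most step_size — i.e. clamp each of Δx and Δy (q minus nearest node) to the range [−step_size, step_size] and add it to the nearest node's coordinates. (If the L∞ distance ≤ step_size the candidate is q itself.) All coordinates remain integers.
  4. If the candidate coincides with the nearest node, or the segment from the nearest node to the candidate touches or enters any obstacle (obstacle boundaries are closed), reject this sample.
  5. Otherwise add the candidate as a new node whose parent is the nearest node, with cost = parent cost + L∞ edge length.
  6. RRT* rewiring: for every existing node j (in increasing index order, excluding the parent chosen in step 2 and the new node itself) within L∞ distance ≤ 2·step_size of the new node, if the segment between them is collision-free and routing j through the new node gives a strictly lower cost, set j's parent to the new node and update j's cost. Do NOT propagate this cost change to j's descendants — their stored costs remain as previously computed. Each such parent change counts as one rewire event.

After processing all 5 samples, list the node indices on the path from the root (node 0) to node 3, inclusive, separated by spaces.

Path: 0 1 3

1. q=(43,17) nearest=0 d=43 new=(6,7) → add node 1 parent=0 cost=6
2. q=(4,24) nearest=1 d=17 new=(4,13) → add node 2 parent=1 cost=12
3. q=(34,5) nearest=1 d=28 new=(12,5) → add node 3 parent=1 cost=12
4. q=(12,18) nearest=2 d=8 new=(10,18) → blocked by [6,12]×[14,22], reject
5. q=(35,14) nearest=3 d=23 new=(18,11) → add node 4 parent=3 cost=18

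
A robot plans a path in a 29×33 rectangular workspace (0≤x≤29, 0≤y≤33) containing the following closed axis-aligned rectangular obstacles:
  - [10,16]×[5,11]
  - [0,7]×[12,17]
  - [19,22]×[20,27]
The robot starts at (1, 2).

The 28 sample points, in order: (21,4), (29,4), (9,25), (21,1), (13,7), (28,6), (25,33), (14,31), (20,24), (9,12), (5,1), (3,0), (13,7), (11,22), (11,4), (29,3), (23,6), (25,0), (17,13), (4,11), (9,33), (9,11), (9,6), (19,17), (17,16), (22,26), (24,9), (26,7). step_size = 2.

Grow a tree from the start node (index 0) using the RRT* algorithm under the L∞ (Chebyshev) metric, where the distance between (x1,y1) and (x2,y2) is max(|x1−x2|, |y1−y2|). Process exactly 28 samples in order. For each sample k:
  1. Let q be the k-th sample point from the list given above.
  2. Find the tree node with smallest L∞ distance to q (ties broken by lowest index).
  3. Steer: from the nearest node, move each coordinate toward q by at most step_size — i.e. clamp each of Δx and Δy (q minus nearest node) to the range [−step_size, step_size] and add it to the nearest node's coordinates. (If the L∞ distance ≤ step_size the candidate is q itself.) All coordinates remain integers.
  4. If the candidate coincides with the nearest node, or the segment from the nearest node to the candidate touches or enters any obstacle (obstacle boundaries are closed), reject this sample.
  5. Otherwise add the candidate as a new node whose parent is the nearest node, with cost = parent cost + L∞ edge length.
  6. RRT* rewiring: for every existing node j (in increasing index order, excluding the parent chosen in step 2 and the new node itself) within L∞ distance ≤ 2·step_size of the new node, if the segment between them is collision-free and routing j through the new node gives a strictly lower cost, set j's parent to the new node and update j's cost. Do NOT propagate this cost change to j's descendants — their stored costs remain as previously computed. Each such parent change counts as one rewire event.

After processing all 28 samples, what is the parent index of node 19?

1. q=(21,4) nearest=0 d=20 new=(3,4) → add node 1 parent=0 cost=2
2. q=(29,4) nearest=1 d=26 new=(5,4) → add node 2 parent=1 cost=4
3. q=(9,25) nearest=1 d=21 new=(5,6) → add node 3 parent=1 cost=4
4. q=(21,1) nearest=2 d=16 new=(7,2) → add node 4 parent=2 cost=6
5. q=(13,7) nearest=4 d=6 new=(9,4) → add node 5 parent=4 cost=8
6. q=(28,6) nearest=5 d=19 new=(11,6) → blocked by [10,16]×[5,11], reject
7. q=(25,33) nearest=3 d=27 new=(7,8) → add node 6 parent=3 cost=6
8. q=(14,31) nearest=6 d=23 new=(9,10) → add node 7 parent=6 cost=8
9. q=(20,24) nearest=7 d=14 new=(11,12) → blocked by [10,16]×[5,11], reject
10. q=(9,12) nearest=7 d=2 new=(9,12) → add node 8 parent=7 cost=10
11. q=(5,1) nearest=4 d=2 new=(5,1) → add node 9 parent=4 cost=8
12. q=(3,0) nearest=0 d=2 new=(3,0) → add node 10 parent=0 cost=2; rewire 9→10 (4<8)
13. q=(13,7) nearest=5 d=4 new=(11,6) → blocked by [10,16]×[5,11], reject
14. q=(11,22) nearest=8 d=10 new=(11,14) → add node 11 parent=8 cost=12
15. q=(11,4) nearest=5 d=2 new=(11,4) → add node 12 parent=5 cost=10
16. q=(29,3) nearest=11 d=18 new=(13,12) → add node 13 parent=11 cost=14
17. q=(23,6) nearest=13 d=10 new=(15,10) → blocked by [10,16]×[5,11], reject
18. q=(25,0) nearest=13 d=12 new=(15,10) → blocked by [10,16]×[5,11], reject
19. q=(17,13) nearest=13 d=4 new=(15,13) → add node 14 parent=13 cost=16
20. q=(4,11) nearest=6 d=3 new=(5,10) → add node 15 parent=6 cost=8
21. q=(9,33) nearest=11 d=19 new=(9,16) → add node 16 parent=11 cost=14
22. q=(9,11) nearest=7 d=1 new=(9,11) → add node 17 parent=7 cost=9; rewire 13→17 (13<14)
23. q=(9,6) nearest=5 d=2 new=(9,6) → add node 18 parent=5 cost=10
24. q=(19,17) nearest=14 d=4 new=(17,15) → add node 19 parent=14 cost=18
25. q=(17,16) nearest=19 d=1 new=(17,16) → add node 20 parent=19 cost=19
26. q=(22,26) nearest=20 d=10 new=(19,18) → add node 21 parent=20 cost=21
27. q=(24,9) nearest=19 d=7 new=(19,13) → add node 22 parent=19 cost=20
28. q=(26,7) nearest=22 d=7 new=(21,11) → add node 23 parent=22 cost=22

Parent of node 19: 14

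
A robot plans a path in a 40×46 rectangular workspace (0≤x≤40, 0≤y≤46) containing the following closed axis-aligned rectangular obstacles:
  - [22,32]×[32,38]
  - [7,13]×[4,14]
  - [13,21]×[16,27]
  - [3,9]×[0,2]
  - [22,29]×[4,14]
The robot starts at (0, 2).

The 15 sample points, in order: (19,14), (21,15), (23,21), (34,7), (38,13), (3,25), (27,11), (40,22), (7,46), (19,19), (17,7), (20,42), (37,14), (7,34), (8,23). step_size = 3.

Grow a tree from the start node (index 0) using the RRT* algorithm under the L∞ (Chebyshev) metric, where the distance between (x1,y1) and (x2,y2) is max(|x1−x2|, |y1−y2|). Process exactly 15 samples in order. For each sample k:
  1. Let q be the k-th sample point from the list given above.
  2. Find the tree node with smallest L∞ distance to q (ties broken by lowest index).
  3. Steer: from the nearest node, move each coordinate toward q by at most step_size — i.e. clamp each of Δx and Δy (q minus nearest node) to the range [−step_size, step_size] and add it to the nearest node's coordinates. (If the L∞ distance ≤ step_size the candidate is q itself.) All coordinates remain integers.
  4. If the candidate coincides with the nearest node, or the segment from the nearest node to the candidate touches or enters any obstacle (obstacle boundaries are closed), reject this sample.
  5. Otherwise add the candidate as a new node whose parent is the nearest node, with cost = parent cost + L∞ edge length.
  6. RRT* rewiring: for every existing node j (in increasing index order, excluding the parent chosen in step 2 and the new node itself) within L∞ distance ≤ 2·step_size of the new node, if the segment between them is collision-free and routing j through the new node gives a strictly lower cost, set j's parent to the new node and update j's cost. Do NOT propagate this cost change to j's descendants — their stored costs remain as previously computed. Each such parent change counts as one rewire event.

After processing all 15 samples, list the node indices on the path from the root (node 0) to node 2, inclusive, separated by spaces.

Path: 0 1 2

1. q=(19,14) nearest=0 d=19 new=(3,5) → add node 1 parent=0 cost=3
2. q=(21,15) nearest=1 d=18 new=(6,8) → add node 2 parent=1 cost=6
3. q=(23,21) nearest=2 d=17 new=(9,11) → blocked by [7,13]×[4,14], reject
4. q=(34,7) nearest=2 d=28 new=(9,7) → blocked by [7,13]×[4,14], reject
5. q=(38,13) nearest=2 d=32 new=(9,11) → blocked by [7,13]×[4,14], reject
6. q=(3,25) nearest=2 d=17 new=(3,11) → add node 3 parent=2 cost=9
7. q=(27,11) nearest=2 d=21 new=(9,11) → blocked by [7,13]×[4,14], reject
8. q=(40,22) nearest=2 d=34 new=(9,11) → blocked by [7,13]×[4,14], reject
9. q=(7,46) nearest=3 d=35 new=(6,14) → add node 4 parent=3 cost=12
10. q=(19,19) nearest=2 d=13 new=(9,11) → blocked by [7,13]×[4,14], reject
11. q=(17,7) nearest=2 d=11 new=(9,7) → blocked by [7,13]×[4,14], reject
12. q=(20,42) nearest=4 d=28 new=(9,17) → add node 5 parent=4 cost=15
13. q=(37,14) nearest=5 d=28 new=(12,14) → blocked by [7,13]×[4,14], reject
14. q=(7,34) nearest=5 d=17 new=(7,20) → add node 6 parent=5 cost=18
15. q=(8,23) nearest=6 d=3 new=(8,23) → add node 7 parent=6 cost=21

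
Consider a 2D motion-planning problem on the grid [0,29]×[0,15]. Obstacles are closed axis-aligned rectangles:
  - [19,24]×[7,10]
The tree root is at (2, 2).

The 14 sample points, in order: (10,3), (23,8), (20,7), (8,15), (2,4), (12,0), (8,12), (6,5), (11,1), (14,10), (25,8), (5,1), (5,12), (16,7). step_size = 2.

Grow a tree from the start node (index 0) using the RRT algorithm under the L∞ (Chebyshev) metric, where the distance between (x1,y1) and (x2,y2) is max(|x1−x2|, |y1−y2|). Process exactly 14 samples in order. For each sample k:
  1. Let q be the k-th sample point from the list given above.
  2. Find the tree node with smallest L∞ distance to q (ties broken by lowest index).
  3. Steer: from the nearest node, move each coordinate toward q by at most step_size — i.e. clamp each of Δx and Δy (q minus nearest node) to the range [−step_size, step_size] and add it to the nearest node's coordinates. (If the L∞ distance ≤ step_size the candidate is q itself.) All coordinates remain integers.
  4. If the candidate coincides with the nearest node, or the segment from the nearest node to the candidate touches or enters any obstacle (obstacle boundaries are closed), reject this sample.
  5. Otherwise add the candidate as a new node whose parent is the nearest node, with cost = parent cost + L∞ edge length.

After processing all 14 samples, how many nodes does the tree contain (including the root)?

Node count: 14

1. q=(10,3) nearest=0 d=8 new=(4,3) → add node 1 parent=0 cost=2
2. q=(23,8) nearest=1 d=19 new=(6,5) → add node 2 parent=1 cost=4
3. q=(20,7) nearest=2 d=14 new=(8,7) → add node 3 parent=2 cost=6
4. q=(8,15) nearest=3 d=8 new=(8,9) → add node 4 parent=3 cost=8
5. q=(2,4) nearest=0 d=2 new=(2,4) → add node 5 parent=0 cost=2
6. q=(12,0) nearest=2 d=6 new=(8,3) → add node 6 parent=2 cost=6
7. q=(8,12) nearest=4 d=3 new=(8,11) → add node 7 parent=4 cost=10
8. q=(6,5) nearest=2 d=0 → coincident, reject
9. q=(11,1) nearest=6 d=3 new=(10,1) → add node 8 parent=6 cost=8
10. q=(14,10) nearest=3 d=6 new=(10,9) → add node 9 parent=3 cost=8
11. q=(25,8) nearest=8 d=15 new=(12,3) → add node 10 parent=8 cost=10
12. q=(5,1) nearest=1 d=2 new=(5,1) → add node 11 parent=1 cost=4
13. q=(5,12) nearest=4 d=3 new=(6,11) → add node 12 parent=4 cost=10
14. q=(16,7) nearest=10 d=4 new=(14,5) → add node 13 parent=10 cost=12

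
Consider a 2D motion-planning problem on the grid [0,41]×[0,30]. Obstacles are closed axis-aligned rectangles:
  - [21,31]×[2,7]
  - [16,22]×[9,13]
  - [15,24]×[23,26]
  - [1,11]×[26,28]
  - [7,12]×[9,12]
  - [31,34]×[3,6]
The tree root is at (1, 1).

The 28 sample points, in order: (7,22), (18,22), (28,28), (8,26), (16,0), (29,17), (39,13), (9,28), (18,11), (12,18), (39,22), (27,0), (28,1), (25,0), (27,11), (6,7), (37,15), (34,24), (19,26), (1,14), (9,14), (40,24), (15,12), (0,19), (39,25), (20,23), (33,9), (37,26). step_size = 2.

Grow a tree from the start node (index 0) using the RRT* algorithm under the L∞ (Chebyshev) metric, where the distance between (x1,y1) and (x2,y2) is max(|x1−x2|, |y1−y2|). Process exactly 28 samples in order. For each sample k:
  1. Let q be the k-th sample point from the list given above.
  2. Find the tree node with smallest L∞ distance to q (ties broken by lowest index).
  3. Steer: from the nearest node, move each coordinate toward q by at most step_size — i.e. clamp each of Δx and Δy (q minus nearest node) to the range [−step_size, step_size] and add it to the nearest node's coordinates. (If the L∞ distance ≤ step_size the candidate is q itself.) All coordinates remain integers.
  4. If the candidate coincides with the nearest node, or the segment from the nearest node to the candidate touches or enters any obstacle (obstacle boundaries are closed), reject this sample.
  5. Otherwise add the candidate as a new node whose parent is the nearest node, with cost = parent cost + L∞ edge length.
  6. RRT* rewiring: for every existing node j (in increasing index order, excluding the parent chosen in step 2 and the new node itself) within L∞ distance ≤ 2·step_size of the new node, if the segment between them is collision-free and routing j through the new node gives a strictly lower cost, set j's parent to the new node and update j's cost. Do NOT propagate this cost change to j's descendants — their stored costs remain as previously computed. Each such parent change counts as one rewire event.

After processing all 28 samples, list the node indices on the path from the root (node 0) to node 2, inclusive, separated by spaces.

Path: 0 1 2

1. q=(7,22) nearest=0 d=21 new=(3,3) → add node 1 parent=0 cost=2
2. q=(18,22) nearest=1 d=19 new=(5,5) → add node 2 parent=1 cost=4
3. q=(28,28) nearest=2 d=23 new=(7,7) → add node 3 parent=2 cost=6
4. q=(8,26) nearest=3 d=19 new=(8,9) → blocked by [7,12]×[9,12], reject
5. q=(16,0) nearest=3 d=9 new=(9,5) → add node 4 parent=3 cost=8
6. q=(29,17) nearest=4 d=20 new=(11,7) → add node 5 parent=4 cost=10
7. q=(39,13) nearest=5 d=28 new=(13,9) → add node 6 parent=5 cost=12
8. q=(9,28) nearest=6 d=19 new=(11,11) → blocked by [7,12]×[9,12], reject
9. q=(18,11) nearest=6 d=5 new=(15,11) → add node 7 parent=6 cost=14
10. q=(12,18) nearest=7 d=7 new=(13,13) → add node 8 parent=7 cost=16
11. q=(39,22) nearest=7 d=24 new=(17,13) → blocked by [16,22]×[9,13], reject
12. q=(27,0) nearest=7 d=12 new=(17,9) → blocked by [16,22]×[9,13], reject
13. q=(28,1) nearest=7 d=13 new=(17,9) → blocked by [16,22]×[9,13], reject
14. q=(25,0) nearest=7 d=11 new=(17,9) → blocked by [16,22]×[9,13], reject
15. q=(27,11) nearest=7 d=12 new=(17,11) → blocked by [16,22]×[9,13], reject
16. q=(6,7) nearest=3 d=1 new=(6,7) → add node 9 parent=3 cost=7
17. q=(37,15) nearest=7 d=22 new=(17,13) → blocked by [16,22]×[9,13], reject
18. q=(34,24) nearest=7 d=19 new=(17,13) → blocked by [16,22]×[9,13], reject
19. q=(19,26) nearest=8 d=13 new=(15,15) → add node 10 parent=8 cost=18
20. q=(1,14) nearest=3 d=7 new=(5,9) → add node 11 parent=3 cost=8
21. q=(9,14) nearest=8 d=4 new=(11,14) → add node 12 parent=8 cost=18
22. q=(40,24) nearest=7 d=25 new=(17,13) → blocked by [16,22]×[9,13], reject
23. q=(15,12) nearest=7 d=1 new=(15,12) → add node 13 parent=7 cost=15
24. q=(0,19) nearest=11 d=10 new=(3,11) → add node 14 parent=11 cost=10
25. q=(39,25) nearest=7 d=24 new=(17,13) → blocked by [16,22]×[9,13], reject
26. q=(20,23) nearest=10 d=8 new=(17,17) → add node 15 parent=10 cost=20
27. q=(33,9) nearest=15 d=16 new=(19,15) → add node 16 parent=15 cost=22
28. q=(37,26) nearest=16 d=18 new=(21,17) → add node 17 parent=16 cost=24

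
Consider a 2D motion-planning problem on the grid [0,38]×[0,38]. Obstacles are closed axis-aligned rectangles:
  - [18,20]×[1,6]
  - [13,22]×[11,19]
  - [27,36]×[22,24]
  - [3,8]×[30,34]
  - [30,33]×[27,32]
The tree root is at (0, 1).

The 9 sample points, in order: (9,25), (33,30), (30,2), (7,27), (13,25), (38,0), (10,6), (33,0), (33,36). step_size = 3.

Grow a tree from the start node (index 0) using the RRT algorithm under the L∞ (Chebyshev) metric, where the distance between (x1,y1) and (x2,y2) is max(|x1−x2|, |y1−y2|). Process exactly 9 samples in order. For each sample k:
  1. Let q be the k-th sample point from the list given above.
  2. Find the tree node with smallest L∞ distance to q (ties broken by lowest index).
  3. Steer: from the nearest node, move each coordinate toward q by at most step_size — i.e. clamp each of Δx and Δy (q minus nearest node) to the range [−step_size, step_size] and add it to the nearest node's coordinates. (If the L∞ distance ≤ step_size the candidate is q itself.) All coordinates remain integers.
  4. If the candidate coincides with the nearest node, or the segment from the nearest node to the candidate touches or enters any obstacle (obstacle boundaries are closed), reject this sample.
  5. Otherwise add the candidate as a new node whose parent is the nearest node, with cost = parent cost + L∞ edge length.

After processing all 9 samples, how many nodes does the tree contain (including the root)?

Node count: 9

1. q=(9,25) nearest=0 d=24 new=(3,4) → add node 1 parent=0 cost=3
2. q=(33,30) nearest=1 d=30 new=(6,7) → add node 2 parent=1 cost=6
3. q=(30,2) nearest=2 d=24 new=(9,4) → add node 3 parent=2 cost=9
4. q=(7,27) nearest=2 d=20 new=(7,10) → add node 4 parent=2 cost=9
5. q=(13,25) nearest=4 d=15 new=(10,13) → add node 5 parent=4 cost=12
6. q=(38,0) nearest=5 d=28 new=(13,10) → add node 6 parent=5 cost=15
7. q=(10,6) nearest=3 d=2 new=(10,6) → add node 7 parent=3 cost=11
8. q=(33,0) nearest=6 d=20 new=(16,7) → add node 8 parent=6 cost=18
9. q=(33,36) nearest=5 d=23 new=(13,16) → blocked by [13,22]×[11,19], reject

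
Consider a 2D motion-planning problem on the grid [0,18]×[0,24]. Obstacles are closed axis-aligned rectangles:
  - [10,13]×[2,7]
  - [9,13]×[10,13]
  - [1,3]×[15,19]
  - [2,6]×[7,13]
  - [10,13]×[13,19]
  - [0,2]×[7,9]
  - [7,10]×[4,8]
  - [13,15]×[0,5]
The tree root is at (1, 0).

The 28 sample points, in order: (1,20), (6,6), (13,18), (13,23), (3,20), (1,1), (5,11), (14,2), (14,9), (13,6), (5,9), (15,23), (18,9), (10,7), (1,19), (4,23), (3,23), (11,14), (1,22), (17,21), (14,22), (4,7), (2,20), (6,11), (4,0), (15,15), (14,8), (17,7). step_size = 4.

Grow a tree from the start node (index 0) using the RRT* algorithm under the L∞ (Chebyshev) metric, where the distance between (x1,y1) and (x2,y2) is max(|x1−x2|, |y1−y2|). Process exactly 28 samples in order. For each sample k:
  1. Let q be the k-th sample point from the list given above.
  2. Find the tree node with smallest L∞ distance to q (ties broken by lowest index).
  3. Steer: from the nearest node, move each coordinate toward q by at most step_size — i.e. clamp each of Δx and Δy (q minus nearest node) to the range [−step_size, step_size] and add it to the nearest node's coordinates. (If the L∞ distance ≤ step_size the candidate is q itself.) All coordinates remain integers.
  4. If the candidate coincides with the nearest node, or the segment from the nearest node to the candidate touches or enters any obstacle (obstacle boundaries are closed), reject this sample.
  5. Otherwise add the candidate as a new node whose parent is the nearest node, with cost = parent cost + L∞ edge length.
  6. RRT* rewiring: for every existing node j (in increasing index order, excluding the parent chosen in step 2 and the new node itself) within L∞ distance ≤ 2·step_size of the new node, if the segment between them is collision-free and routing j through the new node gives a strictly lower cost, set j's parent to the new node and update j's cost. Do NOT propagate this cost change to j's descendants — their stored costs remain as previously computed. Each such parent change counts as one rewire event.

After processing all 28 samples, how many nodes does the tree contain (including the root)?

1. q=(1,20) nearest=0 d=20 new=(1,4) → add node 1 parent=0 cost=4
2. q=(6,6) nearest=1 d=5 new=(5,6) → add node 2 parent=1 cost=8
3. q=(13,18) nearest=2 d=12 new=(9,10) → blocked by [9,13]×[10,13], reject
4. q=(13,23) nearest=2 d=17 new=(9,10) → blocked by [9,13]×[10,13], reject
5. q=(3,20) nearest=2 d=14 new=(3,10) → blocked by [2,6]×[7,13], reject
6. q=(1,1) nearest=0 d=1 new=(1,1) → add node 3 parent=0 cost=1; rewire 2→3 (6<8)
7. q=(5,11) nearest=2 d=5 new=(5,10) → blocked by [2,6]×[7,13], reject
8. q=(14,2) nearest=2 d=9 new=(9,2) → blocked by [7,10]×[4,8], reject
9. q=(14,9) nearest=2 d=9 new=(9,9) → blocked by [7,10]×[4,8], reject
10. q=(13,6) nearest=2 d=8 new=(9,6) → blocked by [7,10]×[4,8], reject
11. q=(5,9) nearest=2 d=3 new=(5,9) → blocked by [2,6]×[7,13], reject
12. q=(15,23) nearest=2 d=17 new=(9,10) → blocked by [9,13]×[10,13], reject
13. q=(18,9) nearest=2 d=13 new=(9,9) → blocked by [7,10]×[4,8], reject
14. q=(10,7) nearest=2 d=5 new=(9,7) → blocked by [7,10]×[4,8], reject
15. q=(1,19) nearest=2 d=13 new=(1,10) → blocked by [2,6]×[7,13], reject
16. q=(4,23) nearest=2 d=17 new=(4,10) → blocked by [2,6]×[7,13], reject
17. q=(3,23) nearest=2 d=17 new=(3,10) → blocked by [2,6]×[7,13], reject
18. q=(11,14) nearest=2 d=8 new=(9,10) → blocked by [9,13]×[10,13], reject
19. q=(1,22) nearest=2 d=16 new=(1,10) → blocked by [2,6]×[7,13], reject
20. q=(17,21) nearest=2 d=15 new=(9,10) → blocked by [9,13]×[10,13], reject
21. q=(14,22) nearest=2 d=16 new=(9,10) → blocked by [9,13]×[10,13], reject
22. q=(4,7) nearest=2 d=1 new=(4,7) → blocked by [2,6]×[7,13], reject
23. q=(2,20) nearest=2 d=14 new=(2,10) → blocked by [2,6]×[7,13], reject
24. q=(6,11) nearest=2 d=5 new=(6,10) → blocked by [2,6]×[7,13], reject
25. q=(4,0) nearest=0 d=3 new=(4,0) → add node 4 parent=0 cost=3
26. q=(15,15) nearest=2 d=10 new=(9,10) → blocked by [9,13]×[10,13], reject
27. q=(14,8) nearest=2 d=9 new=(9,8) → blocked by [7,10]×[4,8], reject
28. q=(17,7) nearest=2 d=12 new=(9,7) → blocked by [7,10]×[4,8], reject

Node count: 5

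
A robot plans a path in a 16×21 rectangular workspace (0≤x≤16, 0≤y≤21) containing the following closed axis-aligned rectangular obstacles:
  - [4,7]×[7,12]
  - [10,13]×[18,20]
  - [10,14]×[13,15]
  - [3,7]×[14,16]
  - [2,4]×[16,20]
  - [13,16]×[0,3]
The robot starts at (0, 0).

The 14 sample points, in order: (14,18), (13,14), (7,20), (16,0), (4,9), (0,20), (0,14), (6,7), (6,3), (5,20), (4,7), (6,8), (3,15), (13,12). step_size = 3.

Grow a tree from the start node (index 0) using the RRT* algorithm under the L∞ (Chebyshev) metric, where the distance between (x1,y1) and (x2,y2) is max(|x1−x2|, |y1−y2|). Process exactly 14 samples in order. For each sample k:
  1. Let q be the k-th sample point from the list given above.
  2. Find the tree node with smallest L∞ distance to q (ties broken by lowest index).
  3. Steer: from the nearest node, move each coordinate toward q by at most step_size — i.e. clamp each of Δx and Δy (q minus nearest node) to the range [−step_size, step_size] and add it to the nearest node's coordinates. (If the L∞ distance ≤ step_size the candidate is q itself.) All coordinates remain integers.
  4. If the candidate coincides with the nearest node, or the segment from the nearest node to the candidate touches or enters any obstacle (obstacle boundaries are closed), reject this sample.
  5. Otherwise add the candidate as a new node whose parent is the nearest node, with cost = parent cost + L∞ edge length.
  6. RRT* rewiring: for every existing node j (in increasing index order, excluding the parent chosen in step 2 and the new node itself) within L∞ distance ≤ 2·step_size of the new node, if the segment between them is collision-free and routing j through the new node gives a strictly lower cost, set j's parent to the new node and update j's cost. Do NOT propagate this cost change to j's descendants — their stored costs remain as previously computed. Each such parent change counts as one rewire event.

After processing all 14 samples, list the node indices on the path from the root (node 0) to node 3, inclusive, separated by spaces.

1. q=(14,18) nearest=0 d=18 new=(3,3) → add node 1 parent=0 cost=3
2. q=(13,14) nearest=1 d=11 new=(6,6) → add node 2 parent=1 cost=6
3. q=(7,20) nearest=2 d=14 new=(7,9) → blocked by [4,7]×[7,12], reject
4. q=(16,0) nearest=2 d=10 new=(9,3) → add node 3 parent=2 cost=9
5. q=(4,9) nearest=2 d=3 new=(4,9) → blocked by [4,7]×[7,12], reject
6. q=(0,20) nearest=2 d=14 new=(3,9) → blocked by [4,7]×[7,12], reject
7. q=(0,14) nearest=2 d=8 new=(3,9) → blocked by [4,7]×[7,12], reject
8. q=(6,7) nearest=2 d=1 new=(6,7) → blocked by [4,7]×[7,12], reject
9. q=(6,3) nearest=1 d=3 new=(6,3) → add node 4 parent=1 cost=6
10. q=(5,20) nearest=2 d=14 new=(5,9) → blocked by [4,7]×[7,12], reject
11. q=(4,7) nearest=2 d=2 new=(4,7) → blocked by [4,7]×[7,12], reject
12. q=(6,8) nearest=2 d=2 new=(6,8) → blocked by [4,7]×[7,12], reject
13. q=(3,15) nearest=2 d=9 new=(3,9) → blocked by [4,7]×[7,12], reject
14. q=(13,12) nearest=2 d=7 new=(9,9) → blocked by [4,7]×[7,12], reject

Path: 0 1 2 3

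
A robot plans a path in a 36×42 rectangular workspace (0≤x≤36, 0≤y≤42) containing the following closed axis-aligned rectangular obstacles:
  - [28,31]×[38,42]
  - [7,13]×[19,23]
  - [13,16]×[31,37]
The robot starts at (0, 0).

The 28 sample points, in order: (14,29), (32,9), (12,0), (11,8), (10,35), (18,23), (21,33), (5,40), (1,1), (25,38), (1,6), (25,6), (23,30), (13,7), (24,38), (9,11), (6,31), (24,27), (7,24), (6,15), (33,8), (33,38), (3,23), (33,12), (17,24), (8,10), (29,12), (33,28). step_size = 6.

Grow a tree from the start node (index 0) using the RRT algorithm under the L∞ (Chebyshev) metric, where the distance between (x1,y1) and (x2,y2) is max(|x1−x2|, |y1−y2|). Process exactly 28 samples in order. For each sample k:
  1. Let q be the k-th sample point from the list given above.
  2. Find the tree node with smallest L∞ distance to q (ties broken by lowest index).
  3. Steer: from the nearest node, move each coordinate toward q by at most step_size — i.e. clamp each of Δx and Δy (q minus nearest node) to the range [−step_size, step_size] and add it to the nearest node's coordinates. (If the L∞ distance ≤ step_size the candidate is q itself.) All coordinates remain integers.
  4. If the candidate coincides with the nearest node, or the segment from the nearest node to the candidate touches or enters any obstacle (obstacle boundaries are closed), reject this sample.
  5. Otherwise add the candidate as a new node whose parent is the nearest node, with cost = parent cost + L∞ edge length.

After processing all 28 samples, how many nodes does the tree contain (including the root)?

1. q=(14,29) nearest=0 d=29 new=(6,6) → add node 1 parent=0 cost=6
2. q=(32,9) nearest=1 d=26 new=(12,9) → add node 2 parent=1 cost=12
3. q=(12,0) nearest=1 d=6 new=(12,0) → add node 3 parent=1 cost=12
4. q=(11,8) nearest=2 d=1 new=(11,8) → add node 4 parent=2 cost=13
5. q=(10,35) nearest=2 d=26 new=(10,15) → add node 5 parent=2 cost=18
6. q=(18,23) nearest=5 d=8 new=(16,21) → add node 6 parent=5 cost=24
7. q=(21,33) nearest=6 d=12 new=(21,27) → add node 7 parent=6 cost=30
8. q=(5,40) nearest=7 d=16 new=(15,33) → blocked by [13,16]×[31,37], reject
9. q=(1,1) nearest=0 d=1 new=(1,1) → add node 8 parent=0 cost=1
10. q=(25,38) nearest=7 d=11 new=(25,33) → add node 9 parent=7 cost=36
11. q=(1,6) nearest=1 d=5 new=(1,6) → add node 10 parent=1 cost=11
12. q=(25,6) nearest=2 d=13 new=(18,6) → add node 11 parent=2 cost=18
13. q=(23,30) nearest=7 d=3 new=(23,30) → add node 12 parent=7 cost=33
14. q=(13,7) nearest=2 d=2 new=(13,7) → add node 13 parent=2 cost=14
15. q=(24,38) nearest=9 d=5 new=(24,38) → add node 14 parent=9 cost=41
16. q=(9,11) nearest=2 d=3 new=(9,11) → add node 15 parent=2 cost=15
17. q=(6,31) nearest=6 d=10 new=(10,27) → add node 16 parent=6 cost=30
18. q=(24,27) nearest=7 d=3 new=(24,27) → add node 17 parent=7 cost=33
19. q=(7,24) nearest=16 d=3 new=(7,24) → add node 18 parent=16 cost=33
20. q=(6,15) nearest=5 d=4 new=(6,15) → add node 19 parent=5 cost=22
21. q=(33,8) nearest=11 d=15 new=(24,8) → add node 20 parent=11 cost=24
22. q=(33,38) nearest=9 d=8 new=(31,38) → blocked by [28,31]×[38,42], reject
23. q=(3,23) nearest=18 d=4 new=(3,23) → add node 21 parent=18 cost=37
24. q=(33,12) nearest=20 d=9 new=(30,12) → add node 22 parent=20 cost=30
25. q=(17,24) nearest=6 d=3 new=(17,24) → add node 23 parent=6 cost=27
26. q=(8,10) nearest=15 d=1 new=(8,10) → add node 24 parent=15 cost=16
27. q=(29,12) nearest=22 d=1 new=(29,12) → add node 25 parent=22 cost=31
28. q=(33,28) nearest=9 d=8 new=(31,28) → add node 26 parent=9 cost=42

Node count: 27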